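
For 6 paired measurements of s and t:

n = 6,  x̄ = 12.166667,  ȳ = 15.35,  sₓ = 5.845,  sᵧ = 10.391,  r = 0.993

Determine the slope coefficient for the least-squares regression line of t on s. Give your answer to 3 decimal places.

1.765

b = r · sᵧ/sₓ = 0.993 · 10.391/5.845 = 1.765314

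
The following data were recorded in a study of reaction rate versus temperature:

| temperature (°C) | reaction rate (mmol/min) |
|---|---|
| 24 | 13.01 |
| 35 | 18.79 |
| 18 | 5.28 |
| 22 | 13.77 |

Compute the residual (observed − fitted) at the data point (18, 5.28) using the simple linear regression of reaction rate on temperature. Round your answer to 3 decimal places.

-2.784

n = 4, Σx = 99, Σy = 50.85, Σxy = 1367.87, Σx² = 2609
Sxx = Σx² − (Σx)²/n = 2609 − 2450.25 = 158.75
Sxy = Σxy − (Σx)(Σy)/n = 1367.87 − 1258.5375 = 109.3325
b = Sxy/Sxx = 109.3325/158.75 = 0.688709
a = ȳ − b·x̄ = 12.7125 − 0.688709·24.75 = -4.333039
ŷ(18) = -4.333039 + 0.688709·18 = 8.063717
residual = y − ŷ = 5.28 − 8.063717 = -2.783717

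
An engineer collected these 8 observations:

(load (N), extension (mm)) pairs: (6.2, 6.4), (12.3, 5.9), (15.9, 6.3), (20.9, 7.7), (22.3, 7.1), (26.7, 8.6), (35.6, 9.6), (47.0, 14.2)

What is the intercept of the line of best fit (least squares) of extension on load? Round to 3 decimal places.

3.683

n = 8, Σx = 186.9, Σy = 65.8, Σxy = 1770.46, Σx² = 5565.89
Sxx = Σx² − (Σx)²/n = 5565.89 − 4366.45125 = 1199.43875
Sxy = Σxy − (Σx)(Σy)/n = 1770.46 − 1537.2525 = 233.2075
b = Sxy/Sxx = 233.2075/1199.43875 = 0.194431
a = ȳ − b·x̄ = 8.225 − 0.194431·23.3625 = 3.682617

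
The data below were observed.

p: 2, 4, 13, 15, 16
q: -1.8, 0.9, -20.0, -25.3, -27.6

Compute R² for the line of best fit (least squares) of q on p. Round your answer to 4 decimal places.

n = 5, Σx = 50, Σy = -73.8, Σxy = -1081.1, Σx² = 670, Σy² = 1805.9
Sxx = Σx² − (Σx)²/n = 670 − 500 = 170
Sxy = Σxy − (Σx)(Σy)/n = -1081.1 − (-738) = -343.1
Syy = Σy² − (Σy)²/n = 1805.9 − 1089.288 = 716.612
R² = Sxy²/(Sxx·Syy) = (-343.1)²/(170·716.612) = 0.966292

0.9663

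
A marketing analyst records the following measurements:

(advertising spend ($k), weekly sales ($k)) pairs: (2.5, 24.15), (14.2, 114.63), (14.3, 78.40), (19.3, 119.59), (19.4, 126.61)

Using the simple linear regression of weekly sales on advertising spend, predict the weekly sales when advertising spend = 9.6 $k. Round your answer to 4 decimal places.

67.1768

n = 5, Σx = 69.7, Σy = 463.38, Σxy = 7573.562, Σx² = 1161.23
Sxx = Σx² − (Σx)²/n = 1161.23 − 971.618 = 189.612
Sxy = Σxy − (Σx)(Σy)/n = 7573.562 − 6459.5172 = 1114.0448
b = Sxy/Sxx = 1114.0448/189.612 = 5.875392
a = ȳ − b·x̄ = 92.676 − 5.875392·13.94 = 10.773038
ŷ(9.6) = a + b·9.6 = 10.773038 + 5.875392·9.6 = 67.176799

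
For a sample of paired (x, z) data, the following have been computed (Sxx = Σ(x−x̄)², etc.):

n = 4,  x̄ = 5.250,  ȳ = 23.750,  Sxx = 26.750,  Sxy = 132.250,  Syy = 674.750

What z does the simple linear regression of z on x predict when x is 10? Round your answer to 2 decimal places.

b = Sxy/Sxx = 132.25/26.75 = 4.943925
a = ȳ − b·x̄ = 23.75 − 4.943925·5.25 = -2.205607
ŷ(10) = a + b·10 = -2.205607 + 4.943925·10 = 47.233645

47.23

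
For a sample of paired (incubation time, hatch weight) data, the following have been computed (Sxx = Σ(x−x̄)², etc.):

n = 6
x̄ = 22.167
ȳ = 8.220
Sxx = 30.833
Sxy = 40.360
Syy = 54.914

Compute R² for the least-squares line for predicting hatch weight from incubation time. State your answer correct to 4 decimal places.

R² = Sxy²/(Sxx·Syy) = (40.36)²/(30.833·54.914) = 0.962063

0.9621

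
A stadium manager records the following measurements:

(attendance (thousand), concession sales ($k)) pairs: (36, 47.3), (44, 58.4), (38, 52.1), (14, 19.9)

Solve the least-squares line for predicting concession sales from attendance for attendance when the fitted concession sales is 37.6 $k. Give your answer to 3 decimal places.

n = 4, Σx = 132, Σy = 177.7, Σxy = 6530.8, Σx² = 4872
Sxx = Σx² − (Σx)²/n = 4872 − 4356 = 516
Sxy = Σxy − (Σx)(Σy)/n = 6530.8 − 5864.1 = 666.7
b = Sxy/Sxx = 666.7/516 = 1.292054
a = ȳ − b·x̄ = 44.425 − 1.292054·33 = 1.787209
Set a + b·x = 37.6: x = (37.6 − 1.787209) / 1.292054 = 27.717714

27.718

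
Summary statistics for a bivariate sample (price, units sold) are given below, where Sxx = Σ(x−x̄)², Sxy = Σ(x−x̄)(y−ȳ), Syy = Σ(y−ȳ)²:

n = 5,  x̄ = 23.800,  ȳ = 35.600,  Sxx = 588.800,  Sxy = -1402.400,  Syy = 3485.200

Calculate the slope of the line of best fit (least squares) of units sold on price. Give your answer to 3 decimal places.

b = Sxy/Sxx = -1402.4/588.8 = -2.381793

-2.382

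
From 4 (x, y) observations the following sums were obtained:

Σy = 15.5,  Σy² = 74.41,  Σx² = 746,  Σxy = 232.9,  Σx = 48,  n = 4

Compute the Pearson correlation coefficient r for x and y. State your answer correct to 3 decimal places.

0.950

Sxx = Σx² − (Σx)²/n = 746 − 576 = 170
Sxy = Σxy − (Σx)(Σy)/n = 232.9 − 186 = 46.9
Syy = Σy² − (Σy)²/n = 74.41 − 60.0625 = 14.3475
r = Sxy/√(Sxx·Syy) = 46.9/√(2439.075) = 46.9/49.386992 = 0.949643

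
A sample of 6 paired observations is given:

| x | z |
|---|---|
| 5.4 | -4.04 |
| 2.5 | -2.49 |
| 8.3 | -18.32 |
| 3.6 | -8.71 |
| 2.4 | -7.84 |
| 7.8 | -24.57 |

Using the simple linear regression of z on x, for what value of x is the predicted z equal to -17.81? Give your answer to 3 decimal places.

n = 6, Σx = 30, Σy = -65.97, Σxy = -421.915, Σx² = 183.86
Sxx = Σx² − (Σx)²/n = 183.86 − 150 = 33.86
Sxy = Σxy − (Σx)(Σy)/n = -421.915 − (-329.85) = -92.065
b = Sxy/Sxx = -92.065/33.86 = -2.718990
a = ȳ − b·x̄ = -10.995 − (-2.718990)·5 = 2.599950
Set a + b·x = -17.81: x = (-17.81 − 2.599950) / (-2.718990) = 7.506445

7.506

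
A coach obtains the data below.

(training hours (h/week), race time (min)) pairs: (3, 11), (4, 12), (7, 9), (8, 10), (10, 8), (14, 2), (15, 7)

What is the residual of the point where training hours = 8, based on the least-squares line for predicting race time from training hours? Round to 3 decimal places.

1.139

n = 7, Σx = 61, Σy = 59, Σxy = 437, Σx² = 659
Sxx = Σx² − (Σx)²/n = 659 − 531.571429 = 127.428571
Sxy = Σxy − (Σx)(Σy)/n = 437 − 514.142857 = -77.142857
b = Sxy/Sxx = -77.142857/127.428571 = -0.605381
a = ȳ − b·x̄ = 8.428571 − (-0.605381)·8.714286 = 13.704036
ŷ(8) = 13.704036 + (-0.605381)·8 = 8.860987
residual = y − ŷ = 10 − 8.860987 = 1.139013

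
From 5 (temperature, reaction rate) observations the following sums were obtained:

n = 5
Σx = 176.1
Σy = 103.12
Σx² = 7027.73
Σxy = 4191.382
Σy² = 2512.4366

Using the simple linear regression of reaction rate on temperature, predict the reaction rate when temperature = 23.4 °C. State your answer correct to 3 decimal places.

Sxx = Σx² − (Σx)²/n = 7027.73 − 6202.242 = 825.488
Sxy = Σxy − (Σx)(Σy)/n = 4191.382 − 3631.8864 = 559.4956
b = Sxy/Sxx = 559.4956/825.488 = 0.677776
a = ȳ − b·x̄ = 20.624 − 0.677776·35.22 = -3.247256
ŷ(23.4) = a + b·23.4 = -3.247256 + 0.677776·23.4 = 12.612693

12.613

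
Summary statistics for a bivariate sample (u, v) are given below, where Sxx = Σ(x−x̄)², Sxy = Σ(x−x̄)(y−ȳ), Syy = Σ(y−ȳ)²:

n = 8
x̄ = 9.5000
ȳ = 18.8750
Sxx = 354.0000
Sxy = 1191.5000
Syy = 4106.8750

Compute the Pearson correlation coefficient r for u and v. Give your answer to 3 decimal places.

r = Sxy/√(Sxx·Syy) = 1191.5/√(1453833.75) = 1191.5/1205.750285 = 0.988181

0.988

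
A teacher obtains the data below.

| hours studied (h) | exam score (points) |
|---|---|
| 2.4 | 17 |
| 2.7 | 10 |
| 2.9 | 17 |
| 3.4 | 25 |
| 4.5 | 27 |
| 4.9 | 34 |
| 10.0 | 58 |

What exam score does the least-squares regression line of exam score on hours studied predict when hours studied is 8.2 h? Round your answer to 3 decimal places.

48.969

n = 7, Σx = 30.8, Σy = 188, Σxy = 1070.2, Σx² = 177.28
Sxx = Σx² − (Σx)²/n = 177.28 − 135.52 = 41.76
Sxy = Σxy − (Σx)(Σy)/n = 1070.2 − 827.2 = 243
b = Sxy/Sxx = 243/41.76 = 5.818966
a = ȳ − b·x̄ = 26.857143 − 5.818966·4.4 = 1.253695
ŷ(8.2) = a + b·8.2 = 1.253695 + 5.818966·8.2 = 48.969212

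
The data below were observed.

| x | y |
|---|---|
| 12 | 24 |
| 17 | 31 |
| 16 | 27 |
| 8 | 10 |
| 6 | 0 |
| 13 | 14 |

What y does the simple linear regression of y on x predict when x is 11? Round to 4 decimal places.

n = 6, Σx = 72, Σy = 106, Σxy = 1509, Σx² = 958
Sxx = Σx² − (Σx)²/n = 958 − 864 = 94
Sxy = Σxy − (Σx)(Σy)/n = 1509 − 1272 = 237
b = Sxy/Sxx = 237/94 = 2.521277
a = ȳ − b·x̄ = 17.666667 − 2.521277·12 = -12.588652
ŷ(11) = a + b·11 = -12.588652 + 2.521277·11 = 15.145390

15.1454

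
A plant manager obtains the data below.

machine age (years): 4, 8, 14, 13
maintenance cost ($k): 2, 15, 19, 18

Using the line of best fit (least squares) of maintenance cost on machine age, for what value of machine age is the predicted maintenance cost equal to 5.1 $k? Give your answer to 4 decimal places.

4.3914

n = 4, Σx = 39, Σy = 54, Σxy = 628, Σx² = 445
Sxx = Σx² − (Σx)²/n = 445 − 380.25 = 64.75
Sxy = Σxy − (Σx)(Σy)/n = 628 − 526.5 = 101.5
b = Sxy/Sxx = 101.5/64.75 = 1.567568
a = ȳ − b·x̄ = 13.5 − 1.567568·9.75 = -1.783784
Set a + b·x = 5.1: x = (5.1 − (-1.783784)) / 1.567568 = 4.391379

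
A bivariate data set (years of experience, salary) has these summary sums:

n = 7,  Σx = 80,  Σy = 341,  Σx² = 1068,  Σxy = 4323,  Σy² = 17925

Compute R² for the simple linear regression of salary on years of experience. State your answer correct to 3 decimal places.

0.898

Sxx = Σx² − (Σx)²/n = 1068 − 914.285714 = 153.714286
Sxy = Σxy − (Σx)(Σy)/n = 4323 − 3897.142857 = 425.857143
Syy = Σy² − (Σy)²/n = 17925 − 16611.571429 = 1313.428571
R² = Sxy²/(Sxx·Syy) = (425.857143)²/(153.714286·1313.428571) = 0.898271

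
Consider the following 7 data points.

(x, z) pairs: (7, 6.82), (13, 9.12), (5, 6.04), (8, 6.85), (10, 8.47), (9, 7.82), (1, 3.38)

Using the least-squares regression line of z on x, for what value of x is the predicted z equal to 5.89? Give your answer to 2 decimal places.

5.43

n = 7, Σx = 53, Σy = 48.5, Σxy = 409.76, Σx² = 489
Sxx = Σx² − (Σx)²/n = 489 − 401.285714 = 87.714286
Sxy = Σxy − (Σx)(Σy)/n = 409.76 − 367.214286 = 42.545714
b = Sxy/Sxx = 42.545714/87.714286 = 0.485049
a = ȳ − b·x̄ = 6.928571 − 0.485049·7.571429 = 3.256059
Set a + b·x = 5.89: x = (5.89 − 3.256059) / 0.485049 = 5.430260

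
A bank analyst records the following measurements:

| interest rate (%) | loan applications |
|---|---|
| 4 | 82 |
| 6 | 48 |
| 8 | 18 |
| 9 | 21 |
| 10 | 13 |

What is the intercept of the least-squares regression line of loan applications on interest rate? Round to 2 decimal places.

n = 5, Σx = 37, Σy = 182, Σxy = 1079, Σx² = 297
Sxx = Σx² − (Σx)²/n = 297 − 273.8 = 23.2
Sxy = Σxy − (Σx)(Σy)/n = 1079 − 1346.8 = -267.8
b = Sxy/Sxx = -267.8/23.2 = -11.543103
a = ȳ − b·x̄ = 36.4 − (-11.543103)·7.4 = 121.818966

121.82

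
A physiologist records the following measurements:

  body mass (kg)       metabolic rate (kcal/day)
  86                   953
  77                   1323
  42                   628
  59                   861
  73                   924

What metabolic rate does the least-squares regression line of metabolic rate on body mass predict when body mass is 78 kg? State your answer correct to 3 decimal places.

1048.857

n = 5, Σx = 337, Σy = 4689, Σxy = 328456, Σx² = 23899
Sxx = Σx² − (Σx)²/n = 23899 − 22713.8 = 1185.2
Sxy = Σxy − (Σx)(Σy)/n = 328456 − 316038.6 = 12417.4
b = Sxy/Sxx = 12417.4/1185.2 = 10.477050
a = ȳ − b·x̄ = 937.8 − 10.477050·67.4 = 231.646811
ŷ(78) = a + b·78 = 231.646811 + 10.477050·78 = 1048.856733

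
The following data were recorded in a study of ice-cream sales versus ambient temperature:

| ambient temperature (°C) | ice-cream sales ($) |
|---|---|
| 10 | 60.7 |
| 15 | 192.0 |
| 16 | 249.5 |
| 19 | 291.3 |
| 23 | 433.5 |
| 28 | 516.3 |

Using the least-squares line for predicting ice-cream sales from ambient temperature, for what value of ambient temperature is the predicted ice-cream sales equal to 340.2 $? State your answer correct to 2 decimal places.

n = 6, Σx = 111, Σy = 1743.3, Σxy = 37440.6, Σx² = 2255
Sxx = Σx² − (Σx)²/n = 2255 − 2053.5 = 201.5
Sxy = Σxy − (Σx)(Σy)/n = 37440.6 − 32251.05 = 5189.55
b = Sxy/Sxx = 5189.55/201.5 = 25.754591
a = ȳ − b·x̄ = 290.55 − 25.754591·18.5 = -185.909926
Set a + b·x = 340.2: x = (340.2 − (-185.909926)) / 25.754591 = 20.427812

20.43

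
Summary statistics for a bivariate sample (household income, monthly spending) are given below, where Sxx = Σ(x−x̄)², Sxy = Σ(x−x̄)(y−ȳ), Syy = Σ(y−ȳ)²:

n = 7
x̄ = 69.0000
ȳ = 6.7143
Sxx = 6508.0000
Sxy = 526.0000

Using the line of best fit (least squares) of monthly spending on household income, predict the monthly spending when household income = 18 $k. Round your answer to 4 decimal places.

2.5923

b = Sxy/Sxx = 526/6508 = 0.080824
a = ȳ − b·x̄ = 6.7143 − 0.080824·69 = 1.137471
ŷ(18) = a + b·18 = 1.137471 + 0.080824·18 = 2.592296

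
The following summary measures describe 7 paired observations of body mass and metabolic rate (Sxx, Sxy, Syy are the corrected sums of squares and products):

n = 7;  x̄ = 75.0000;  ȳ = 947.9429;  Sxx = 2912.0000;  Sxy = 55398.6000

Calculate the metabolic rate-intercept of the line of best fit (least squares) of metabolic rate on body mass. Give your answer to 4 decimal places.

-478.8754

b = Sxy/Sxx = 55398.6/2912 = 19.024245
a = ȳ − b·x̄ = 947.9429 − 19.024245·75 = -478.875438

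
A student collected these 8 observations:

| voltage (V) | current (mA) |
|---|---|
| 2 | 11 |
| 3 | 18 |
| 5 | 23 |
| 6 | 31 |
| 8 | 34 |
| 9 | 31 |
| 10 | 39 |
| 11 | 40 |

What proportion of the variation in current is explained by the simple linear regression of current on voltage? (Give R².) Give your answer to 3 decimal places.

0.922

n = 8, Σx = 54, Σy = 227, Σxy = 1758, Σx² = 440, Σy² = 7173
Sxx = Σx² − (Σx)²/n = 440 − 364.5 = 75.5
Sxy = Σxy − (Σx)(Σy)/n = 1758 − 1532.25 = 225.75
Syy = Σy² − (Σy)²/n = 7173 − 6441.125 = 731.875
R² = Sxy²/(Sxx·Syy) = (225.75)²/(75.5·731.875) = 0.922299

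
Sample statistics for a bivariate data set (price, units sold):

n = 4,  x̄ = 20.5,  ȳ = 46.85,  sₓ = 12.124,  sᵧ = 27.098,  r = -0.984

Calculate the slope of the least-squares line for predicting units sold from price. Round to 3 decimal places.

b = r · sᵧ/sₓ = -0.984 · 27.098/12.124 = -2.199310

-2.199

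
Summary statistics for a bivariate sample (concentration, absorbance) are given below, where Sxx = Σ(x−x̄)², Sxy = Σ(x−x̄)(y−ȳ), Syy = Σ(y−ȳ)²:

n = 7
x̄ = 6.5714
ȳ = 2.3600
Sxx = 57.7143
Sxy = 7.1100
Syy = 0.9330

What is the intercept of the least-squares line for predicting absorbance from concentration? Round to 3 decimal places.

1.550

b = Sxy/Sxx = 7.11/57.7143 = 0.123193
a = ȳ − b·x̄ = 2.36 − 0.123193·6.5714 = 1.550449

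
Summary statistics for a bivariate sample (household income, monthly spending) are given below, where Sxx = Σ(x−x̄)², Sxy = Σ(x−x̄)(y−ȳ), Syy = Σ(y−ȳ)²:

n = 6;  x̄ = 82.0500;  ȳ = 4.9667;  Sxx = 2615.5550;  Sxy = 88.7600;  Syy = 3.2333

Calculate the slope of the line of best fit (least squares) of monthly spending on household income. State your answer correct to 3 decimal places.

b = Sxy/Sxx = 88.76/2615.555 = 0.033935

0.034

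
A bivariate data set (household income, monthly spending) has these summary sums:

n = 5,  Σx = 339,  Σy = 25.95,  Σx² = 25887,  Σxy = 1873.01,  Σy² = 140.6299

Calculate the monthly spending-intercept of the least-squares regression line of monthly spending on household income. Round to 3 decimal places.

2.537

Sxx = Σx² − (Σx)²/n = 25887 − 22984.2 = 2902.8
Sxy = Σxy − (Σx)(Σy)/n = 1873.01 − 1759.41 = 113.6
b = Sxy/Sxx = 113.6/2902.8 = 0.039135
a = ȳ − b·x̄ = 5.19 − 0.039135·67.8 = 2.536672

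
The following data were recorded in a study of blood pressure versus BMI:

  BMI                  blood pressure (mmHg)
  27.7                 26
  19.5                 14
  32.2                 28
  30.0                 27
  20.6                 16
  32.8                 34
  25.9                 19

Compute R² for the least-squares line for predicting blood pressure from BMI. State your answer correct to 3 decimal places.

0.915

n = 7, Σx = 188.7, Σy = 164, Σxy = 4641.7, Σx² = 5255.39, Σy² = 4158
Sxx = Σx² − (Σx)²/n = 5255.39 − 5086.812857 = 168.577143
Sxy = Σxy − (Σx)(Σy)/n = 4641.7 − 4420.971429 = 220.728571
Syy = Σy² − (Σy)²/n = 4158 − 3842.285714 = 315.714286
R² = Sxy²/(Sxx·Syy) = (220.728571)²/(168.577143·315.714286) = 0.915428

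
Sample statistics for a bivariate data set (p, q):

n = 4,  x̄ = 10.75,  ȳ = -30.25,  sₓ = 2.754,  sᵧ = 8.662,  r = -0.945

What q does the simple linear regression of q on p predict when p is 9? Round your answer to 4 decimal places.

-25.0486

b = r · sᵧ/sₓ = -0.945 · 8.662/2.754 = -2.972255
a = ȳ − b·x̄ = -30.25 − (-2.972255)·10.75 = 1.701740
ŷ(9) = a + b·9 = 1.701740 + (-2.972255)·9 = -25.048554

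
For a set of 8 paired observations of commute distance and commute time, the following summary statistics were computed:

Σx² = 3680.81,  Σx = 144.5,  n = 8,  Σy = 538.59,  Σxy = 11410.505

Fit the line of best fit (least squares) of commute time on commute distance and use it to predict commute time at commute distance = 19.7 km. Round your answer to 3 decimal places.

69.896

Sxx = Σx² − (Σx)²/n = 3680.81 − 2610.03125 = 1070.77875
Sxy = Σxy − (Σx)(Σy)/n = 11410.505 − 9728.281875 = 1682.223125
b = Sxy/Sxx = 1682.223125/1070.77875 = 1.571028
a = ȳ − b·x̄ = 67.32375 − 1.571028·18.0625 = 38.947061
ŷ(19.7) = a + b·19.7 = 38.947061 + 1.571028·19.7 = 69.896308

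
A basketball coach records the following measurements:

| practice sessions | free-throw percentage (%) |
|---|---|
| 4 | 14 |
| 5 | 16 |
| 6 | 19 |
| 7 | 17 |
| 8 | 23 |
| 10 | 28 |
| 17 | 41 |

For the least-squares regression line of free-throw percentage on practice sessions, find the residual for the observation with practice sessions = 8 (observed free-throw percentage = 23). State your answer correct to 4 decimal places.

n = 7, Σx = 57, Σy = 158, Σxy = 1530, Σx² = 579
Sxx = Σx² − (Σx)²/n = 579 − 464.142857 = 114.857143
Sxy = Σxy − (Σx)(Σy)/n = 1530 − 1286.571429 = 243.428571
b = Sxy/Sxx = 243.428571/114.857143 = 2.119403
a = ȳ − b·x̄ = 22.571429 − 2.119403·8.142857 = 5.313433
ŷ(8) = 5.313433 + 2.119403·8 = 22.268657
residual = y − ŷ = 23 − 22.268657 = 0.731343

0.7313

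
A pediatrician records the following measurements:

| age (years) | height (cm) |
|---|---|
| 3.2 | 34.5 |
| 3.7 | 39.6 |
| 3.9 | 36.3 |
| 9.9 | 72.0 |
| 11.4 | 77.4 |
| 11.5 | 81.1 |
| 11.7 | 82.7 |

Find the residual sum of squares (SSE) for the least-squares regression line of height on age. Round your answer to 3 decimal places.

n = 7, Σx = 55.3, Σy = 423.6, Σxy = 3893.89, Σx² = 536.25, Σy² = 28667.36
Sxx = Σx² − (Σx)²/n = 536.25 − 436.87 = 99.38
Sxy = Σxy − (Σx)(Σy)/n = 3893.89 − 3346.44 = 547.45
Syy = Σy² − (Σy)²/n = 28667.36 − 25633.851429 = 3033.508571
b = Sxy/Sxx = 547.45/99.38 = 5.508654
SSE = Syy − b·Sxy = 3033.508571 − 5.508654·547.45 = 17.796129

17.796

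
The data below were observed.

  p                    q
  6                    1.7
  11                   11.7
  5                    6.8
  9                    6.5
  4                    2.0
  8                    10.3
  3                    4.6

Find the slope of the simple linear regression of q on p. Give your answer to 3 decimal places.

n = 7, Σx = 46, Σy = 43.6, Σxy = 335.6, Σx² = 352
Sxx = Σx² − (Σx)²/n = 352 − 302.285714 = 49.714286
Sxy = Σxy − (Σx)(Σy)/n = 335.6 − 286.514286 = 49.085714
b = Sxy/Sxx = 49.085714/49.714286 = 0.987356

0.987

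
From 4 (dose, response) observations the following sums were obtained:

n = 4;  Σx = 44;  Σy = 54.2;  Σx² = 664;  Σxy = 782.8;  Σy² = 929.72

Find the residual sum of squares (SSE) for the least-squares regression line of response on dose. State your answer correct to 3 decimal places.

1.868

Sxx = Σx² − (Σx)²/n = 664 − 484 = 180
Sxy = Σxy − (Σx)(Σy)/n = 782.8 − 596.2 = 186.6
Syy = Σy² − (Σy)²/n = 929.72 − 734.41 = 195.31
b = Sxy/Sxx = 186.6/180 = 1.036667
SSE = Syy − b·Sxy = 195.31 − 1.036667·186.6 = 1.868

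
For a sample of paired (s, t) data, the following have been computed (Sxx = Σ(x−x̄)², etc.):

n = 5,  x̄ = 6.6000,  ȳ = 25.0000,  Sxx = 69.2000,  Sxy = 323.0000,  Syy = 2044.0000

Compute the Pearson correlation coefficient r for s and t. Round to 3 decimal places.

r = Sxy/√(Sxx·Syy) = 323/√(141444.8) = 323/376.091478 = 0.858834

0.859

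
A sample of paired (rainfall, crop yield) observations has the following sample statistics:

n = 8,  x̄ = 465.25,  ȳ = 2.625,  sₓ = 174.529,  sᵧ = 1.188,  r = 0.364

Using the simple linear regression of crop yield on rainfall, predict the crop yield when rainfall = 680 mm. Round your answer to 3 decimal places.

b = r · sᵧ/sₓ = 0.364 · 1.188/174.529 = 0.002478
a = ȳ − b·x̄ = 2.625 − 0.002478·465.25 = 1.472246
ŷ(680) = a + b·680 = 1.472246 + 0.002478·680 = 3.157088

3.157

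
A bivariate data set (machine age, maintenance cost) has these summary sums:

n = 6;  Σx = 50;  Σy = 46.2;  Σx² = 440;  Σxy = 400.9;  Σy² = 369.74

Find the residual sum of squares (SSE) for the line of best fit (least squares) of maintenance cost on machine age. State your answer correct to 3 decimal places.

Sxx = Σx² − (Σx)²/n = 440 − 416.666667 = 23.333333
Sxy = Σxy − (Σx)(Σy)/n = 400.9 − 385 = 15.9
Syy = Σy² − (Σy)²/n = 369.74 − 355.74 = 14
b = Sxy/Sxx = 15.9/23.333333 = 0.681429
SSE = Syy − b·Sxy = 14 − 0.681429·15.9 = 3.165286

3.165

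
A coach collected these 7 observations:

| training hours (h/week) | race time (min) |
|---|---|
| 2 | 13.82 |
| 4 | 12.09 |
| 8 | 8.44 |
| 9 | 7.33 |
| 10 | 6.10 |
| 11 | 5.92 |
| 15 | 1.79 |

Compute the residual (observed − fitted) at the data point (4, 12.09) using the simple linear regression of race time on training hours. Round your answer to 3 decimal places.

n = 7, Σx = 59, Σy = 55.49, Σxy = 362.46, Σx² = 611
Sxx = Σx² − (Σx)²/n = 611 − 497.285714 = 113.714286
Sxy = Σxy − (Σx)(Σy)/n = 362.46 − 467.701429 = -105.241429
b = Sxy/Sxx = -105.241429/113.714286 = -0.925490
a = ȳ − b·x̄ = 7.927143 − (-0.925490)·8.428571 = 15.727701
ŷ(4) = 15.727701 + (-0.925490)·4 = 12.025741
residual = y − ŷ = 12.09 − 12.025741 = 0.064259

0.064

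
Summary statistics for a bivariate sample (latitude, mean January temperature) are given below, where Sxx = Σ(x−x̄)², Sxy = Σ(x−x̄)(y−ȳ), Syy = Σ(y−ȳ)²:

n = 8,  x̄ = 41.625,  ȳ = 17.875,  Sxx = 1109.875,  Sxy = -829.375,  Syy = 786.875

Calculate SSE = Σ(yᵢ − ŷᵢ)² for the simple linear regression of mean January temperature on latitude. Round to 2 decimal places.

167.11

b = Sxy/Sxx = -829.375/1109.875 = -0.747269
SSE = Syy − b·Sxy = 786.875 − (-0.747269)·(-829.375) = 167.108909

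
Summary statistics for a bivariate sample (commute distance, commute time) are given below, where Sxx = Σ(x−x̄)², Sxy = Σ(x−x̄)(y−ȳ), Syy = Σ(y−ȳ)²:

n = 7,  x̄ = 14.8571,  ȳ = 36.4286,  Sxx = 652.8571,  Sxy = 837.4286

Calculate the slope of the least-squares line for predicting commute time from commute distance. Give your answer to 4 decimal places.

b = Sxy/Sxx = 837.4286/652.8571 = 1.282713

1.2827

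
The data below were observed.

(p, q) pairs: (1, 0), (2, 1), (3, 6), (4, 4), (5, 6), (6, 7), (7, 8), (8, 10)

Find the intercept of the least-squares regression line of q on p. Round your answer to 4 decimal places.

n = 8, Σx = 36, Σy = 42, Σxy = 244, Σx² = 204
Sxx = Σx² − (Σx)²/n = 204 − 162 = 42
Sxy = Σxy − (Σx)(Σy)/n = 244 − 189 = 55
b = Sxy/Sxx = 55/42 = 1.309524
a = ȳ − b·x̄ = 5.25 − 1.309524·4.5 = -0.642857

-0.6429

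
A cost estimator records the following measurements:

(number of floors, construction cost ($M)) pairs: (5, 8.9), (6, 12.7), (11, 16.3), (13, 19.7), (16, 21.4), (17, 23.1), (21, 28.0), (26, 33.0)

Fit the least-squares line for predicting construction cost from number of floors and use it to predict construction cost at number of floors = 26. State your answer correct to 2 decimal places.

33.07

n = 8, Σx = 115, Σy = 163.1, Σxy = 2737.2, Σx² = 2013
Sxx = Σx² − (Σx)²/n = 2013 − 1653.125 = 359.875
Sxy = Σxy − (Σx)(Σy)/n = 2737.2 − 2344.5625 = 392.6375
b = Sxy/Sxx = 392.6375/359.875 = 1.091039
a = ȳ − b·x̄ = 20.3875 − 1.091039·14.375 = 4.703821
ŷ(26) = a + b·26 = 4.703821 + 1.091039·26 = 33.070823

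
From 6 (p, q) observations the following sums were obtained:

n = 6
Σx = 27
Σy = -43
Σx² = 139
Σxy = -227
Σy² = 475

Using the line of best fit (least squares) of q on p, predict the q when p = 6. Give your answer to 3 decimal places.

Sxx = Σx² − (Σx)²/n = 139 − 121.5 = 17.5
Sxy = Σxy − (Σx)(Σy)/n = -227 − (-193.5) = -33.5
b = Sxy/Sxx = -33.5/17.5 = -1.914286
a = ȳ − b·x̄ = -7.166667 − (-1.914286)·4.5 = 1.447619
ŷ(6) = a + b·6 = 1.447619 + (-1.914286)·6 = -10.038095

-10.038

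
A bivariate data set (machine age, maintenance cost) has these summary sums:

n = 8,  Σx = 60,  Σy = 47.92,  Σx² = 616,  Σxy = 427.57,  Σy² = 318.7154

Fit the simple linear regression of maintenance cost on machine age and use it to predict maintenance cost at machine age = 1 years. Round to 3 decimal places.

Sxx = Σx² − (Σx)²/n = 616 − 450 = 166
Sxy = Σxy − (Σx)(Σy)/n = 427.57 − 359.4 = 68.17
b = Sxy/Sxx = 68.17/166 = 0.410663
a = ȳ − b·x̄ = 5.99 − 0.410663·7.5 = 2.910030
ŷ(1) = a + b·1 = 2.910030 + 0.410663·1 = 3.320693

3.321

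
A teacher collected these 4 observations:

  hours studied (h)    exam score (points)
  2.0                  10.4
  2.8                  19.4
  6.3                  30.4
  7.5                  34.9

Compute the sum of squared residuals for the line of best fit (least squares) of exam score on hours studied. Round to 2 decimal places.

16.88

n = 4, Σx = 18.6, Σy = 95.1, Σxy = 528.39, Σx² = 107.78, Σy² = 2626.69
Sxx = Σx² − (Σx)²/n = 107.78 − 86.49 = 21.29
Sxy = Σxy − (Σx)(Σy)/n = 528.39 − 442.215 = 86.175
Syy = Σy² − (Σy)²/n = 2626.69 − 2261.0025 = 365.6875
b = Sxy/Sxx = 86.175/21.29 = 4.047675
SSE = Syy − b·Sxy = 365.6875 − 4.047675·86.175 = 16.879110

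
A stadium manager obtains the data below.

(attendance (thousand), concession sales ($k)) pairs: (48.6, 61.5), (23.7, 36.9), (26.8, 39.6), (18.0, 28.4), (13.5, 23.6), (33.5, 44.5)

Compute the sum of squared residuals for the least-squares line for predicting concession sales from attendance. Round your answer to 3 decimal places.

6.510

n = 6, Σx = 164.1, Σy = 234.5, Σxy = 7245.26, Σx² = 5270.39, Σy² = 10055.79
Sxx = Σx² − (Σx)²/n = 5270.39 − 4488.135 = 782.255
Sxy = Σxy − (Σx)(Σy)/n = 7245.26 − 6413.575 = 831.685
Syy = Σy² − (Σy)²/n = 10055.79 − 9165.041667 = 890.748333
b = Sxy/Sxx = 831.685/782.255 = 1.063189
SSE = Syy − b·Sxy = 890.748333 − 1.063189·831.685 = 6.509895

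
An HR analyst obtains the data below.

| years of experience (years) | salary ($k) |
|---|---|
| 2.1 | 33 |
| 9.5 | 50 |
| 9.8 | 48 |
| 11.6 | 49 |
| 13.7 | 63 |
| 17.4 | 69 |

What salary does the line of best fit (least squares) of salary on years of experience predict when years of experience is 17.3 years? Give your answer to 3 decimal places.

n = 6, Σx = 64.1, Σy = 312, Σxy = 3646.8, Σx² = 815.71
Sxx = Σx² − (Σx)²/n = 815.71 − 684.801667 = 130.908333
Sxy = Σxy − (Σx)(Σy)/n = 3646.8 − 3333.2 = 313.6
b = Sxy/Sxx = 313.6/130.908333 = 2.395569
a = ȳ − b·x̄ = 52 − 2.395569·10.683333 = 26.407333
ŷ(17.3) = a + b·17.3 = 26.407333 + 2.395569·17.3 = 67.850684

67.851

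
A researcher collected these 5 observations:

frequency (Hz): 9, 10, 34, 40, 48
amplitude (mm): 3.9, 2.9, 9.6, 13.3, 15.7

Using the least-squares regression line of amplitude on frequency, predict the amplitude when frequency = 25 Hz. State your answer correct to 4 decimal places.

n = 5, Σx = 141, Σy = 45.4, Σxy = 1676.1, Σx² = 5241
Sxx = Σx² − (Σx)²/n = 5241 − 3976.2 = 1264.8
Sxy = Σxy − (Σx)(Σy)/n = 1676.1 − 1280.28 = 395.82
b = Sxy/Sxx = 395.82/1264.8 = 0.312951
a = ȳ − b·x̄ = 9.08 − 0.312951·28.2 = 0.254791
ŷ(25) = a + b·25 = 0.254791 + 0.312951·25 = 8.078558

8.0786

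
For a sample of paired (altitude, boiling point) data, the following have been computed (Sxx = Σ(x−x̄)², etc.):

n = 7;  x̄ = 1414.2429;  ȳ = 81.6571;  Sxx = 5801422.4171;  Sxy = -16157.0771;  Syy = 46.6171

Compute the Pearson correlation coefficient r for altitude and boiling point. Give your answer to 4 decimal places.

-0.9825

r = Sxy/√(Sxx·Syy) = -16157.0771/√(270445488.960192) = -16157.0771/16445.226936 = -0.982478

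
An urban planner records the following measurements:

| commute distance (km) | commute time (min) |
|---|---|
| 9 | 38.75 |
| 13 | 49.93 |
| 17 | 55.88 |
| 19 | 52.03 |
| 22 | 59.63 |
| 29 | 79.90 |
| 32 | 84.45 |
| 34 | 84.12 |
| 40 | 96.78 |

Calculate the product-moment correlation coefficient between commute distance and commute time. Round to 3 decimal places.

0.987

n = 9, Σx = 215, Σy = 601.47, Σxy = 15999.01, Σx² = 6005, Σy² = 43338.3549
Sxx = Σx² − (Σx)²/n = 6005 − 5136.111111 = 868.888889
Sxy = Σxy − (Σx)(Σy)/n = 15999.01 − 14368.45 = 1630.56
Syy = Σy² − (Σy)²/n = 43338.3549 − 40196.2401 = 3142.1148
r = Sxy/√(Sxx·Syy) = 1630.56/√(2730148.637333) = 1630.56/1652.316143 = 0.986833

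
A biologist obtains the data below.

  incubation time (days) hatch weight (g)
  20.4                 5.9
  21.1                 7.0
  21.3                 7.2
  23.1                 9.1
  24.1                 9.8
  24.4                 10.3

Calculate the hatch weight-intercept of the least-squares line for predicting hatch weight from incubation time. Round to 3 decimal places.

-15.015

n = 6, Σx = 134.4, Σy = 49.3, Σxy = 1119.13, Σx² = 3024.84
Sxx = Σx² − (Σx)²/n = 3024.84 − 3010.56 = 14.28
Sxy = Σxy − (Σx)(Σy)/n = 1119.13 − 1104.32 = 14.81
b = Sxy/Sxx = 14.81/14.28 = 1.037115
a = ȳ − b·x̄ = 8.216667 − 1.037115·22.4 = -15.014706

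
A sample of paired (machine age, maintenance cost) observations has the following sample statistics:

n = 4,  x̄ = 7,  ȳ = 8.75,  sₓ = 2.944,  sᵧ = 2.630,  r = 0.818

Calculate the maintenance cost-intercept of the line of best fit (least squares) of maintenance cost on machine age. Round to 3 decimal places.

3.635

b = r · sᵧ/sₓ = 0.818 · 2.63/2.944 = 0.730754
a = ȳ − b·x̄ = 8.75 − 0.730754·7 = 3.634721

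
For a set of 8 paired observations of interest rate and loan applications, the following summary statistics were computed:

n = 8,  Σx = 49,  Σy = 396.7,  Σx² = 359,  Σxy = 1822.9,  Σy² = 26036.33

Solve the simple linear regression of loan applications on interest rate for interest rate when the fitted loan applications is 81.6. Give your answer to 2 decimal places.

Sxx = Σx² − (Σx)²/n = 359 − 300.125 = 58.875
Sxy = Σxy − (Σx)(Σy)/n = 1822.9 − 2429.7875 = -606.8875
b = Sxy/Sxx = -606.8875/58.875 = -10.308068
a = ȳ − b·x̄ = 49.5875 − (-10.308068)·6.125 = 112.724416
Set a + b·x = 81.6: x = (81.6 − 112.724416) / (-10.308068) = 3.019423

3.02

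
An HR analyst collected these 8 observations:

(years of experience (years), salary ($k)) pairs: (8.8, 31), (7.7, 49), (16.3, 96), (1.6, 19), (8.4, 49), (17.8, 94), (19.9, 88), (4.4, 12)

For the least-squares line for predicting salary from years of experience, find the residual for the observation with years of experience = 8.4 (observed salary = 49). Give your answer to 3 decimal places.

n = 8, Σx = 84.9, Σy = 438, Σxy = 6134.1, Σx² = 1207.75
Sxx = Σx² − (Σx)²/n = 1207.75 − 901.00125 = 306.74875
Sxy = Σxy − (Σx)(Σy)/n = 6134.1 − 4648.275 = 1485.825
b = Sxy/Sxx = 1485.825/306.74875 = 4.843785
a = ȳ − b·x̄ = 54.75 − 4.843785·10.6125 = 3.345331
ŷ(8.4) = 3.345331 + 4.843785·8.4 = 44.033126
residual = y − ŷ = 49 − 44.033126 = 4.966874

4.967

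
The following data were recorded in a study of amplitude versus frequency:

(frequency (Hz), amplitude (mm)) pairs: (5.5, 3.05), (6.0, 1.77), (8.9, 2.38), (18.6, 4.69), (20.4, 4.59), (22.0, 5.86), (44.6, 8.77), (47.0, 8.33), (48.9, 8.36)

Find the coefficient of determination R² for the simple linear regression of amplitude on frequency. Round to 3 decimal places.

n = 9, Σx = 221.9, Σy = 47.8, Σxy = 1549.823, Σx² = 7980.95, Σy² = 311.695
Sxx = Σx² − (Σx)²/n = 7980.95 − 5471.067778 = 2509.882222
Sxy = Σxy − (Σx)(Σy)/n = 1549.823 − 1178.535556 = 371.287444
Syy = Σy² − (Σy)²/n = 311.695 − 253.871111 = 57.823889
R² = Sxy²/(Sxx·Syy) = (371.287444)²/(2509.882222·57.823889) = 0.949861

0.950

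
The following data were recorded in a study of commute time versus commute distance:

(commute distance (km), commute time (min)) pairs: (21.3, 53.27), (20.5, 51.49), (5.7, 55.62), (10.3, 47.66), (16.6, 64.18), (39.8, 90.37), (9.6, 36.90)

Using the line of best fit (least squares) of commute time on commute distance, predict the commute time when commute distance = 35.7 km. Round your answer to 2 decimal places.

79.14

n = 7, Σx = 123.8, Σy = 399.49, Σxy = 8014.482, Σx² = 2964.28
Sxx = Σx² − (Σx)²/n = 2964.28 − 2189.491429 = 774.788571
Sxy = Σxy − (Σx)(Σy)/n = 8014.482 − 7065.266 = 949.216
b = Sxy/Sxx = 949.216/774.788571 = 1.225129
a = ȳ − b·x̄ = 57.07 − 1.225129·17.685714 = 35.402717
ŷ(35.7) = a + b·35.7 = 35.402717 + 1.225129·35.7 = 79.139825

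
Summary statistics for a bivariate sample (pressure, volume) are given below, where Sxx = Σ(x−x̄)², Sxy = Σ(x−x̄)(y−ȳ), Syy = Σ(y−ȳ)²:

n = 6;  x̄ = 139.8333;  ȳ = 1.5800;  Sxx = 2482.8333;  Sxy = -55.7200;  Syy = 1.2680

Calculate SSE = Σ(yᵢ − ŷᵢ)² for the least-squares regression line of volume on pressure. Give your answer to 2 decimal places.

0.02

b = Sxy/Sxx = -55.72/2482.8333 = -0.022442
SSE = Syy − b·Sxy = 1.268 − (-0.022442)·(-55.72) = 0.017526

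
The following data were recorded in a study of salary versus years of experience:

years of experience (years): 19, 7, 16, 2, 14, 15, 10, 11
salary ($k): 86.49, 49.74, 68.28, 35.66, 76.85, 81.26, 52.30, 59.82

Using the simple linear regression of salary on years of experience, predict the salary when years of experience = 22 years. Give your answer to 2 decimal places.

95.11

n = 8, Σx = 94, Σy = 510.4, Σxy = 6631.11, Σx² = 1312
Sxx = Σx² − (Σx)²/n = 1312 − 1104.5 = 207.5
Sxy = Σxy − (Σx)(Σy)/n = 6631.11 − 5997.2 = 633.91
b = Sxy/Sxx = 633.91/207.5 = 3.054988
a = ȳ − b·x̄ = 63.8 − 3.054988·11.75 = 27.903892
ŷ(22) = a + b·22 = 27.903892 + 3.054988·22 = 95.113627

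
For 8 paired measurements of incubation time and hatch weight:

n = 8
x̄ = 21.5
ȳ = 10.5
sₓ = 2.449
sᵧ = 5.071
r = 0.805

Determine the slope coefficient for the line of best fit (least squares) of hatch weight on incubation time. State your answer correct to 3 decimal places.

b = r · sᵧ/sₓ = 0.805 · 5.071/2.449 = 1.666866

1.667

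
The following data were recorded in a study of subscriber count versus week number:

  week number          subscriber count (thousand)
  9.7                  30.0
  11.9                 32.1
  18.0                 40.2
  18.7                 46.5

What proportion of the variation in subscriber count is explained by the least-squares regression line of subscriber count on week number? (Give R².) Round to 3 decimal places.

0.917

n = 4, Σx = 58.3, Σy = 148.8, Σxy = 2266.14, Σx² = 909.39, Σy² = 5708.7
Sxx = Σx² − (Σx)²/n = 909.39 − 849.7225 = 59.6675
Sxy = Σxy − (Σx)(Σy)/n = 2266.14 − 2168.76 = 97.38
Syy = Σy² − (Σy)²/n = 5708.7 − 5535.36 = 173.34
R² = Sxy²/(Sxx·Syy) = (97.38)²/(59.6675·173.34) = 0.916860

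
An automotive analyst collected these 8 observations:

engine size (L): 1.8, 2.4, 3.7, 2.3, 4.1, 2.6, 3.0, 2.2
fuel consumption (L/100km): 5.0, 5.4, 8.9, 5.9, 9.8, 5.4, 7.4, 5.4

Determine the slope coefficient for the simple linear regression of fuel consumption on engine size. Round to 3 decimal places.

n = 8, Σx = 22.1, Σy = 53.2, Σxy = 156.76, Σx² = 65.39
Sxx = Σx² − (Σx)²/n = 65.39 − 61.05125 = 4.33875
Sxy = Σxy − (Σx)(Σy)/n = 156.76 − 146.965 = 9.795
b = Sxy/Sxx = 9.795/4.33875 = 2.257563

2.258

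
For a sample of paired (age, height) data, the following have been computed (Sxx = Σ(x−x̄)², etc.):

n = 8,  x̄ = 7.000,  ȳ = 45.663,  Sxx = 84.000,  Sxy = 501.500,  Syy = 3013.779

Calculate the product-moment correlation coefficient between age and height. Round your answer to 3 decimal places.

0.997

r = Sxy/√(Sxx·Syy) = 501.5/√(253157.436) = 501.5/503.147529 = 0.996726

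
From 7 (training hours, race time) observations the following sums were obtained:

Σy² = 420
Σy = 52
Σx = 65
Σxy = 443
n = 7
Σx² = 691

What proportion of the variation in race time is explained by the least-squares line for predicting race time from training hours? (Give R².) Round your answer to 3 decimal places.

0.539

Sxx = Σx² − (Σx)²/n = 691 − 603.571429 = 87.428571
Sxy = Σxy − (Σx)(Σy)/n = 443 − 482.857143 = -39.857143
Syy = Σy² − (Σy)²/n = 420 − 386.285714 = 33.714286
R² = Sxy²/(Sxx·Syy) = (-39.857143)²/(87.428571·33.714286) = 0.538946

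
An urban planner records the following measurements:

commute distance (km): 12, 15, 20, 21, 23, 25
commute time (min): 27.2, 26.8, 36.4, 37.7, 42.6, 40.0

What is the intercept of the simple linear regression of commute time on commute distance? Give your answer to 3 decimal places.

n = 6, Σx = 116, Σy = 210.7, Σxy = 4227.9, Σx² = 2364
Sxx = Σx² − (Σx)²/n = 2364 − 2242.666667 = 121.333333
Sxy = Σxy − (Σx)(Σy)/n = 4227.9 − 4073.533333 = 154.366667
b = Sxy/Sxx = 154.366667/121.333333 = 1.272253
a = ȳ − b·x̄ = 35.116667 − 1.272253·19.333333 = 10.519780

10.520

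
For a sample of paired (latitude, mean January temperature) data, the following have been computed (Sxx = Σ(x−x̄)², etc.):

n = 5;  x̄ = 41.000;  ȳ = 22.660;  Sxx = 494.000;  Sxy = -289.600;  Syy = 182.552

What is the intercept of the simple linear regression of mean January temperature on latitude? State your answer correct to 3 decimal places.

46.696

b = Sxy/Sxx = -289.6/494 = -0.586235
a = ȳ − b·x̄ = 22.66 − (-0.586235)·41 = 46.695628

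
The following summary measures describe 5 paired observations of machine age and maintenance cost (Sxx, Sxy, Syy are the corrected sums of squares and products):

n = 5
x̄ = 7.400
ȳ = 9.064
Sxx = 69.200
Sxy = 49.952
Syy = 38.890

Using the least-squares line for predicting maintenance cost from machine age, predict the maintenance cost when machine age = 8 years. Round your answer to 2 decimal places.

9.50

b = Sxy/Sxx = 49.952/69.2 = 0.721850
a = ȳ − b·x̄ = 9.064 − 0.721850·7.4 = 3.722312
ŷ(8) = a + b·8 = 3.722312 + 0.721850·8 = 9.497110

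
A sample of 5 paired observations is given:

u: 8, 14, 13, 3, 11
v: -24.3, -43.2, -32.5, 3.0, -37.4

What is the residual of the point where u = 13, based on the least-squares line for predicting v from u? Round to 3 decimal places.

6.846

n = 5, Σx = 49, Σy = -134.4, Σxy = -1624.1, Σx² = 559
Sxx = Σx² − (Σx)²/n = 559 − 480.2 = 78.8
Sxy = Σxy − (Σx)(Σy)/n = -1624.1 − (-1317.12) = -306.98
b = Sxy/Sxx = -306.98/78.8 = -3.895685
a = ȳ − b·x̄ = -26.88 − (-3.895685)·9.8 = 11.297716
ŷ(13) = 11.297716 + (-3.895685)·13 = -39.346193
residual = y − ŷ = -32.5 − (-39.346193) = 6.846193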